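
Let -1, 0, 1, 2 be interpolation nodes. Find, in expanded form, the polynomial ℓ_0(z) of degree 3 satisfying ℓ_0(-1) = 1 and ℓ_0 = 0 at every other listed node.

ℓ_0(z) = z(z - 1)(z - 2) / [(-1)·(-2)·(-3)]
       = (z^3 - 3z^2 + 2z) / (-6)

ℓ_0(z) = -(1/6)z^3 + (1/2)z^2 - (1/3)z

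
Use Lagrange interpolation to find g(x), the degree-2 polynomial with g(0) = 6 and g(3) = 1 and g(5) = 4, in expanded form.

g(x) = (19/30)x^2 - (107/30)x + 6

Build the Lagrange basis polynomials:
L_0(x) = (x - 3)(x - 5) / [15] = (1/15)x^2 - (8/15)x + 1
L_1(x) = x(x - 5) / [-6] = -(1/6)x^2 + (5/6)x
L_2(x) = x(x - 3) / [10] = (1/10)x^2 - (3/10)x
g(x) = 6·L_0 + 1·L_1 + 4·L_2
  6·L_0(x) = (2/5)x^2 - (16/5)x + 6
  1·L_1(x) = -(1/6)x^2 + (5/6)x
  4·L_2(x) = (2/5)x^2 - (6/5)x
Adding term by term: (19/30)x^2 - (107/30)x + 6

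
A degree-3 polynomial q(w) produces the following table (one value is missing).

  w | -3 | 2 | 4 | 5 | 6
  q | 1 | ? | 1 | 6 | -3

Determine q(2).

The 4 known values determine q uniquely (degree ≤ 3).
Evaluate each Lagrange basis at w = 2:
L_0(2) = (-2)·(-3)·(-4)/[(-7)·(-8)·(-9)] = 1/21
L_1(2) = (5)·(-3)·(-4)/[(7)·(-1)·(-2)] = 30/7
L_2(2) = (5)·(-2)·(-4)/[(8)·(1)·(-1)] = -5
L_3(2) = (5)·(-2)·(-3)/[(9)·(2)·(1)] = 5/3
Sum: 1·(1/21) + 1·(30/7) + 6·(-5) + (-3)·(5/3) = -92/3

-92/3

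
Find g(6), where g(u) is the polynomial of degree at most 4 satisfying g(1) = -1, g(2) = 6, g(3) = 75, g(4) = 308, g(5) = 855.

1914

Using Newton's divided-difference form:
g[1,2] = (6 - (-1)) / (2 - 1) = 7
g[2,3] = (75 - 6) / (3 - 2) = 69
g[3,4] = (308 - 75) / (4 - 3) = 233
g[4,5] = (855 - 308) / (5 - 4) = 547
g[1,2,3] = (69 - 7) / (3 - 1) = 31
g[2,3,4] = (233 - 69) / (4 - 2) = 82
g[3,4,5] = (547 - 233) / (5 - 3) = 157
g[1,2,3,4] = (82 - 31) / (4 - 1) = 17
g[2,3,4,5] = (157 - 82) / (5 - 2) = 25
g[1,2,3,4,5] = (25 - 17) / (5 - 1) = 2
g(6) = -1 + 7·(5) + 31·(5)·(4) + 17·(5)·(4)·(3) + 2·(5)·(4)·(3)·(2) = 1914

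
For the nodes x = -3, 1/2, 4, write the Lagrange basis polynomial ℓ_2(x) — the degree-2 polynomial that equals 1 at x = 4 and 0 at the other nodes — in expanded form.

ℓ_2(x) = (2/49)x^2 + (5/49)x - 3/49

ℓ_2(x) = (x + 3)(x - 1/2) / [(7)·(7/2)]
       = (x^2 + (5/2)x - 3/2) / (49/2)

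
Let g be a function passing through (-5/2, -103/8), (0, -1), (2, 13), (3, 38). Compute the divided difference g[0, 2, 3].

g[0,2] = (13 - (-1)) / (2 - 0) = 7
g[2,3] = (38 - 13) / (3 - 2) = 25
g[0,2,3] = (25 - 7) / (3 - 0) = 6

6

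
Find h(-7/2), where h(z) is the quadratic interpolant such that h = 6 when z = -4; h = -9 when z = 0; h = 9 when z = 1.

-279/80

L_0(-7/2) = (-7/2)·(-9/2)/[(-4)·(-5)] = 63/80
L_1(-7/2) = (1/2)·(-9/2)/[(4)·(-1)] = 9/16
L_2(-7/2) = (1/2)·(-7/2)/[(5)·(1)] = -7/20
Sum: 6·(63/80) + (-9)·(9/16) + 9·(-7/20) = -279/80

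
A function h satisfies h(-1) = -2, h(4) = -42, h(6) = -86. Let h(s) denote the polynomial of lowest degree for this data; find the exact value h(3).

Using Newton's divided-difference form:
h[-1,4] = (-42 - (-2)) / (4 - (-1)) = -8
h[4,6] = (-86 - (-42)) / (6 - 4) = -22
h[-1,4,6] = (-22 - (-8)) / (6 - (-1)) = -2
h(3) = -2 + (-8)·(4) + (-2)·(4)·(-1) = -26

-26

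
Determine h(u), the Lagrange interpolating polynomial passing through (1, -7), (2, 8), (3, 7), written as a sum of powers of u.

L_0(u) = (u - 2)(u - 3) / [2] = (1/2)u^2 - (5/2)u + 3
L_1(u) = (u - 1)(u - 3) / [-1] = -u^2 + 4u - 3
L_2(u) = (u - 1)(u - 2) / [2] = (1/2)u^2 - (3/2)u + 1
h(u) = (-7)·L_0 + 8·L_1 + 7·L_2
  (-7)·L_0(u) = -(7/2)u^2 + (35/2)u - 21
  8·L_1(u) = -8u^2 + 32u - 24
  7·L_2(u) = (7/2)u^2 - (21/2)u + 7
Adding term by term: -8u^2 + 39u - 38

h(u) = -8u^2 + 39u - 38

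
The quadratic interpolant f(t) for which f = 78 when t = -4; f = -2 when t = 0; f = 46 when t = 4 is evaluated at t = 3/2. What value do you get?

1

Using Newton's divided-difference form:
f[-4,0] = (-2 - 78) / (0 - (-4)) = -20
f[0,4] = (46 - (-2)) / (4 - 0) = 12
f[-4,0,4] = (12 - (-20)) / (4 - (-4)) = 4
f(3/2) = 78 + (-20)·(11/2) + 4·(11/2)·(3/2) = 1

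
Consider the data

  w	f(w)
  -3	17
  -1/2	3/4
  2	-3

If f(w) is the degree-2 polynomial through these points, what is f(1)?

L_0(1) = (3/2)·(-1)/[(-5/2)·(-5)] = -3/25
L_1(1) = (4)·(-1)/[(5/2)·(-5/2)] = 16/25
L_2(1) = (4)·(3/2)/[(5)·(5/2)] = 12/25
Sum: 17·(-3/25) + 3/4·(16/25) + (-3)·(12/25) = -3

-3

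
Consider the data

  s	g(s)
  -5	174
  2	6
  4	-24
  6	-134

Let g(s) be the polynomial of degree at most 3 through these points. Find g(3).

Evaluate each Lagrange basis at s = 3:
L_0(3) = (1)·(-1)·(-3)/[(-7)·(-9)·(-11)] = -1/231
L_1(3) = (8)·(-1)·(-3)/[(7)·(-2)·(-4)] = 3/7
L_2(3) = (8)·(1)·(-3)/[(9)·(2)·(-2)] = 2/3
L_3(3) = (8)·(1)·(-1)/[(11)·(4)·(2)] = -1/11
Sum: 174·(-1/231) + 6·(3/7) + (-24)·(2/3) + (-134)·(-1/11) = -2

-2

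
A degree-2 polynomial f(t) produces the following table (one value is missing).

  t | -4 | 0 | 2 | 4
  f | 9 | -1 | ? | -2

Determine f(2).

-21/8

The 3 known values determine f uniquely (degree ≤ 2).
Evaluate each Lagrange basis at t = 2:
L_0(2) = (2)·(-2)/[(-4)·(-8)] = -1/8
L_1(2) = (6)·(-2)/[(4)·(-4)] = 3/4
L_2(2) = (6)·(2)/[(8)·(4)] = 3/8
Sum: 9·(-1/8) + (-1)·(3/4) + (-2)·(3/8) = -21/8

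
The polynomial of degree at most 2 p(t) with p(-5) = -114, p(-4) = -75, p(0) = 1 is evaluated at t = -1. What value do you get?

-6

Evaluate each Lagrange basis at t = -1:
L_0(-1) = (3)·(-1)/[(-1)·(-5)] = -3/5
L_1(-1) = (4)·(-1)/[(1)·(-4)] = 1
L_2(-1) = (4)·(3)/[(5)·(4)] = 3/5
Sum: (-114)·(-3/5) + (-75)·(1) + 1·(3/5) = -6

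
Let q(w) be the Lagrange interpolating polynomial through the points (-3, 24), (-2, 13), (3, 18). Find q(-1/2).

4

Evaluate each Lagrange basis at w = -1/2:
L_0(-1/2) = (3/2)·(-7/2)/[(-1)·(-6)] = -7/8
L_1(-1/2) = (5/2)·(-7/2)/[(1)·(-5)] = 7/4
L_2(-1/2) = (5/2)·(3/2)/[(6)·(5)] = 1/8
Sum: 24·(-7/8) + 13·(7/4) + 18·(1/8) = 4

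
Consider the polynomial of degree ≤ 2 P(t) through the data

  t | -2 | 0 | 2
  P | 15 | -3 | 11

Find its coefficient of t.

-1

Build the Lagrange basis polynomials:
L_0(t) = t(t - 2) / [8] = (1/8)t^2 - (1/4)t
L_1(t) = (t + 2)(t - 2) / [-4] = -(1/4)t^2 + 1
L_2(t) = (t + 2)t / [8] = (1/8)t^2 + (1/4)t
P(t) = 15·L_0 + (-3)·L_1 + 11·L_2
Only the coefficient of t is needed; take it from each L_i and combine:
15·(-1/4) + (-3)·(0) + 11·(1/4) = -1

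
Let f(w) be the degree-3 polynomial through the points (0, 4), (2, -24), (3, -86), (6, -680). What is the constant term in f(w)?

4

Build the Lagrange basis polynomials:
L_0(w) = (w - 2)(w - 3)(w - 6) / [-36] = -(1/36)w^3 + (11/36)w^2 - w + 1
L_1(w) = w(w - 3)(w - 6) / [8] = (1/8)w^3 - (9/8)w^2 + (9/4)w
L_2(w) = w(w - 2)(w - 6) / [-9] = -(1/9)w^3 + (8/9)w^2 - (4/3)w
L_3(w) = w(w - 2)(w - 3) / [72] = (1/72)w^3 - (5/72)w^2 + (1/12)w
f(w) = 4·L_0 + (-24)·L_1 + (-86)·L_2 + (-680)·L_3
Only the constant term is needed; take it from each L_i and combine:
4·(1) + (-24)·(0) + (-86)·(0) + (-680)·(0) = 4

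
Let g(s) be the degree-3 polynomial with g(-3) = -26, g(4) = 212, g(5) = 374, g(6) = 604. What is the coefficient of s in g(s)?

4

Build the Lagrange basis polynomials:
L_0(s) = (s - 4)(s - 5)(s - 6) / [-504] = -(1/504)s^3 + (5/168)s^2 - (37/252)s + 5/21
L_1(s) = (s + 3)(s - 5)(s - 6) / [14] = (1/14)s^3 - (4/7)s^2 - (3/14)s + 45/7
L_2(s) = (s + 3)(s - 4)(s - 6) / [-8] = -(1/8)s^3 + (7/8)s^2 + (3/4)s - 9
L_3(s) = (s + 3)(s - 4)(s - 5) / [18] = (1/18)s^3 - (1/3)s^2 - (7/18)s + 10/3
g(s) = (-26)·L_0 + 212·L_1 + 374·L_2 + 604·L_3
Only the coefficient of s is needed; take it from each L_i and combine:
(-26)·(-37/252) + 212·(-3/14) + 374·(3/4) + 604·(-7/18) = 4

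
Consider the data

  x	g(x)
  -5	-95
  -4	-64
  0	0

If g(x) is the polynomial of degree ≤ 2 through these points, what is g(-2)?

Evaluate each Lagrange basis at x = -2:
L_0(-2) = (2)·(-2)/[(-1)·(-5)] = -4/5
L_1(-2) = (3)·(-2)/[(1)·(-4)] = 3/2
L_2(-2) = (3)·(2)/[(5)·(4)] = 3/10
Sum: (-95)·(-4/5) + (-64)·(3/2) + 0 = -20

-20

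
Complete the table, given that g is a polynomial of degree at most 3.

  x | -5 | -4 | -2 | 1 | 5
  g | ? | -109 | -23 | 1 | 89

The 4 known values determine g uniquely (degree ≤ 3).
L_0(-5) = (-3)·(-6)·(-10)/[(-2)·(-5)·(-9)] = 2
L_1(-5) = (-1)·(-6)·(-10)/[(2)·(-3)·(-7)] = -10/7
L_2(-5) = (-1)·(-3)·(-10)/[(5)·(3)·(-4)] = 1/2
L_3(-5) = (-1)·(-3)·(-6)/[(9)·(7)·(4)] = -1/14
Sum: (-109)·(2) + (-23)·(-10/7) + 1·(1/2) + 89·(-1/14) = -191

-191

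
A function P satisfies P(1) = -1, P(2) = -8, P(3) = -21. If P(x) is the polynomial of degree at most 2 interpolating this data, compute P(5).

L_0(5) = (3)·(2)/[(-1)·(-2)] = 3
L_1(5) = (4)·(2)/[(1)·(-1)] = -8
L_2(5) = (4)·(3)/[(2)·(1)] = 6
Sum: (-1)·(3) + (-8)·(-8) + (-21)·(6) = -65

-65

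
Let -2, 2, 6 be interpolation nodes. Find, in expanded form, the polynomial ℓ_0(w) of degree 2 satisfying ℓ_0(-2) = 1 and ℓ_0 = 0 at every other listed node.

ℓ_0(w) = (1/32)w^2 - (1/4)w + 3/8

ℓ_0(w) = (w - 2)(w - 6) / [(-4)·(-8)]
       = (w^2 - 8w + 12) / (32)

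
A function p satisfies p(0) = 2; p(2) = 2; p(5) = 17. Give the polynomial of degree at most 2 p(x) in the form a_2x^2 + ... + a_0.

p(x) = x^2 - 2x + 2

L_0(x) = (x - 2)(x - 5) / [10] = (1/10)x^2 - (7/10)x + 1
L_1(x) = x(x - 5) / [-6] = -(1/6)x^2 + (5/6)x
L_2(x) = x(x - 2) / [15] = (1/15)x^2 - (2/15)x
p(x) = 2·L_0 + 2·L_1 + 17·L_2
  2·L_0(x) = (1/5)x^2 - (7/5)x + 2
  2·L_1(x) = -(1/3)x^2 + (5/3)x
  17·L_2(x) = (17/15)x^2 - (34/15)x
Adding term by term: x^2 - 2x + 2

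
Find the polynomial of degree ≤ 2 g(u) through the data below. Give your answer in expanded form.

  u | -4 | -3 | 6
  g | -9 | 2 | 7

g(u) = -(47/45)u^2 + (166/45)u + 337/15

L_0(u) = (u + 3)(u - 6) / [10] = (1/10)u^2 - (3/10)u - 9/5
L_1(u) = (u + 4)(u - 6) / [-9] = -(1/9)u^2 + (2/9)u + 8/3
L_2(u) = (u + 4)(u + 3) / [90] = (1/90)u^2 + (7/90)u + 2/15
g(u) = (-9)·L_0 + 2·L_1 + 7·L_2
  (-9)·L_0(u) = -(9/10)u^2 + (27/10)u + 81/5
  2·L_1(u) = -(2/9)u^2 + (4/9)u + 16/3
  7·L_2(u) = (7/90)u^2 + (49/90)u + 14/15
Adding term by term: -(47/45)u^2 + (166/45)u + 337/15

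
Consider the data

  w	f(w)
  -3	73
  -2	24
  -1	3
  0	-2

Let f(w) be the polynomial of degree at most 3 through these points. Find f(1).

Using Newton's divided-difference form:
f[-3,-2] = (24 - 73) / (-2 - (-3)) = -49
f[-2,-1] = (3 - 24) / (-1 - (-2)) = -21
f[-1,0] = (-2 - 3) / (0 - (-1)) = -5
f[-3,-2,-1] = (-21 - (-49)) / (-1 - (-3)) = 14
f[-2,-1,0] = (-5 - (-21)) / (0 - (-2)) = 8
f[-3,-2,-1,0] = (8 - 14) / (0 - (-3)) = -2
f(1) = 73 + (-49)·(4) + 14·(4)·(3) + (-2)·(4)·(3)·(2) = -3

-3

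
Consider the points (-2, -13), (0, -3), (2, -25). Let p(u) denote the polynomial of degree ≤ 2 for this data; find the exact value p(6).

L_0(6) = (6)·(4)/[(-2)·(-4)] = 3
L_1(6) = (8)·(4)/[(2)·(-2)] = -8
L_2(6) = (8)·(6)/[(4)·(2)] = 6
Sum: (-13)·(3) + (-3)·(-8) + (-25)·(6) = -165

-165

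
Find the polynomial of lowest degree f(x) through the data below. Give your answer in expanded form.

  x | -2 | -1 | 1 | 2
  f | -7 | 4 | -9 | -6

f(x) = (9/4)x^3 - (4/3)x^2 - (35/4)x - 7/6

Newton's divided differences:
f[-2,-1] = (4 - (-7)) / (-1 - (-2)) = 11
f[-1,1] = (-9 - 4) / (1 - (-1)) = -13/2
f[1,2] = (-6 - (-9)) / (2 - 1) = 3
f[-2,-1,1] = (-13/2 - 11) / (1 - (-2)) = -35/6
f[-1,1,2] = (3 - (-13/2)) / (2 - (-1)) = 19/6
f[-2,-1,1,2] = (19/6 - (-35/6)) / (2 - (-2)) = 9/4
f(x) = -7 + 11·(x + 2) + (-35/6)·(x + 2)(x + 1) + (9/4)·(x + 2)(x + 1)(x - 1)
Expanding: f(x) = (9/4)x^3 - (4/3)x^2 - (35/4)x - 7/6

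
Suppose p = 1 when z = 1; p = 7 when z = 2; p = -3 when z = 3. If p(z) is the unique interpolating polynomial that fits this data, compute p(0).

Evaluate each Lagrange basis at z = 0:
L_0(0) = (-2)·(-3)/[(-1)·(-2)] = 3
L_1(0) = (-1)·(-3)/[(1)·(-1)] = -3
L_2(0) = (-1)·(-2)/[(2)·(1)] = 1
Sum: 1·(3) + 7·(-3) + (-3)·(1) = -21

-21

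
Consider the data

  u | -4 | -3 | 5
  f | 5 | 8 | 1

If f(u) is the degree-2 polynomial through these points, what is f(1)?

L_0(1) = (4)·(-4)/[(-1)·(-9)] = -16/9
L_1(1) = (5)·(-4)/[(1)·(-8)] = 5/2
L_2(1) = (5)·(4)/[(9)·(8)] = 5/18
Sum: 5·(-16/9) + 8·(5/2) + 1·(5/18) = 205/18

205/18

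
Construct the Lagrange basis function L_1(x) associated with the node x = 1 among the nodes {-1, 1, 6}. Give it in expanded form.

L_1(x) = -(1/10)x^2 + (1/2)x + 3/5

L_1(x) = (x + 1)(x - 6) / [(2)·(-5)]
       = (x^2 - 5x - 6) / (-10)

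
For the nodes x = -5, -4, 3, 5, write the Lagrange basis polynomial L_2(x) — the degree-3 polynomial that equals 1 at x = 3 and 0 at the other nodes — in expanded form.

L_2(x) = (x + 5)(x + 4)(x - 5) / [(8)·(7)·(-2)]
       = (x^3 + 4x^2 - 25x - 100) / (-112)

L_2(x) = -(1/112)x^3 - (1/28)x^2 + (25/112)x + 25/28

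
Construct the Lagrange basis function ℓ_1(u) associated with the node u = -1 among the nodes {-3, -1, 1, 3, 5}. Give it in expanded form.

ℓ_1(u) = (u + 3)(u - 1)(u - 3)(u - 5) / [(2)·(-2)·(-4)·(-6)]
       = (u^4 - 6u^3 - 4u^2 + 54u - 45) / (-96)

ℓ_1(u) = -(1/96)u^4 + (1/16)u^3 + (1/24)u^2 - (9/16)u + 15/32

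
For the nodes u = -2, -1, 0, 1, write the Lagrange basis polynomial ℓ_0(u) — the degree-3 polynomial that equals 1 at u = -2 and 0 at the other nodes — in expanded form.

ℓ_0(u) = (u + 1)u(u - 1) / [(-1)·(-2)·(-3)]
       = (u^3 - u) / (-6)

ℓ_0(u) = -(1/6)u^3 + (1/6)u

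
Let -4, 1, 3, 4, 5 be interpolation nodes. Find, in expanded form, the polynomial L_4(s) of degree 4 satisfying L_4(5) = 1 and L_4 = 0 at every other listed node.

L_4(s) = (s + 4)(s - 1)(s - 3)(s - 4) / [(9)·(4)·(2)·(1)]
       = (s^4 - 4s^3 - 13s^2 + 64s - 48) / (72)

L_4(s) = (1/72)s^4 - (1/18)s^3 - (13/72)s^2 + (8/9)s - 2/3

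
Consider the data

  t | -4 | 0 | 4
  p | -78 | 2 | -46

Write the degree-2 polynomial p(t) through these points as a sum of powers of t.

Build the Lagrange basis polynomials:
L_0(t) = t(t - 4) / [32] = (1/32)t^2 - (1/8)t
L_1(t) = (t + 4)(t - 4) / [-16] = -(1/16)t^2 + 1
L_2(t) = (t + 4)t / [32] = (1/32)t^2 + (1/8)t
p(t) = (-78)·L_0 + 2·L_1 + (-46)·L_2
  (-78)·L_0(t) = -(39/16)t^2 + (39/4)t
  2·L_1(t) = -(1/8)t^2 + 2
  (-46)·L_2(t) = -(23/16)t^2 - (23/4)t
Adding term by term: -4t^2 + 4t + 2

p(t) = -4t^2 + 4t + 2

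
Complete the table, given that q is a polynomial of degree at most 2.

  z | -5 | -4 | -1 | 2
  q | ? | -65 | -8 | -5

-96

The 3 known values determine q uniquely (degree ≤ 2).
Evaluate each Lagrange basis at z = -5:
L_0(-5) = (-4)·(-7)/[(-3)·(-6)] = 14/9
L_1(-5) = (-1)·(-7)/[(3)·(-3)] = -7/9
L_2(-5) = (-1)·(-4)/[(6)·(3)] = 2/9
Sum: (-65)·(14/9) + (-8)·(-7/9) + (-5)·(2/9) = -96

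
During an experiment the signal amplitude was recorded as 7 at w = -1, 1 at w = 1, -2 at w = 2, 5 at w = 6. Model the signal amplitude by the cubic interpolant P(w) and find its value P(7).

Evaluate each Lagrange basis at w = 7:
L_0(7) = (6)·(5)·(1)/[(-2)·(-3)·(-7)] = -5/7
L_1(7) = (8)·(5)·(1)/[(2)·(-1)·(-5)] = 4
L_2(7) = (8)·(6)·(1)/[(3)·(1)·(-4)] = -4
L_3(7) = (8)·(6)·(5)/[(7)·(5)·(4)] = 12/7
Sum: 7·(-5/7) + 1·(4) + (-2)·(-4) + 5·(12/7) = 109/7

109/7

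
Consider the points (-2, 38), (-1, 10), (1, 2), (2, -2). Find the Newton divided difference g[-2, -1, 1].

g[-2,-1] = (10 - 38) / (-1 - (-2)) = -28
g[-1,1] = (2 - 10) / (1 - (-1)) = -4
g[-2,-1,1] = (-4 - (-28)) / (1 - (-2)) = 8

8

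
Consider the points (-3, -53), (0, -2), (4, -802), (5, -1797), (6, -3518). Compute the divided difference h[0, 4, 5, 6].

h[0,4] = (-802 - (-2)) / (4 - 0) = -200
h[4,5] = (-1797 - (-802)) / (5 - 4) = -995
h[5,6] = (-3518 - (-1797)) / (6 - 5) = -1721
h[0,4,5] = (-995 - (-200)) / (5 - 0) = -159
h[4,5,6] = (-1721 - (-995)) / (6 - 4) = -363
h[0,4,5,6] = (-363 - (-159)) / (6 - 0) = -34

-34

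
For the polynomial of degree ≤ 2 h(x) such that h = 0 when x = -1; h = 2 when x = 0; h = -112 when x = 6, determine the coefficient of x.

-1

Build the Lagrange basis polynomials:
L_0(x) = x(x - 6) / [7] = (1/7)x^2 - (6/7)x
L_1(x) = (x + 1)(x - 6) / [-6] = -(1/6)x^2 + (5/6)x + 1
L_2(x) = (x + 1)x / [42] = (1/42)x^2 + (1/42)x
h(x) = 0·L_0 + 2·L_1 + (-112)·L_2
Only the coefficient of x is needed; take it from each L_i and combine:
0·(-6/7) + 2·(5/6) + (-112)·(1/42) = -1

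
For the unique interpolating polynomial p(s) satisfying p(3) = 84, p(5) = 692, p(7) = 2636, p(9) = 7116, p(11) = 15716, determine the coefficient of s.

-1

Build the Lagrange basis polynomials:
L_0(s) = (s - 5)(s - 7)(s - 9)(s - 11) / [384] = (1/384)s^4 - (1/12)s^3 + (187/192)s^2 - (59/12)s + 1155/128
L_1(s) = (s - 3)(s - 7)(s - 9)(s - 11) / [-96] = -(1/96)s^4 + (5/16)s^3 - (10/3)s^2 + (235/16)s - 693/32
L_2(s) = (s - 3)(s - 5)(s - 9)(s - 11) / [64] = (1/64)s^4 - (7/16)s^3 + (137/32)s^2 - (273/16)s + 1485/64
L_3(s) = (s - 3)(s - 5)(s - 7)(s - 11) / [-96] = -(1/96)s^4 + (13/48)s^3 - (59/24)s^2 + (443/48)s - 385/32
L_4(s) = (s - 3)(s - 5)(s - 7)(s - 9) / [384] = (1/384)s^4 - (1/16)s^3 + (103/192)s^2 - (31/16)s + 315/128
p(s) = 84·L_0 + 692·L_1 + 2636·L_2 + 7116·L_3 + 15716·L_4
Only the coefficient of s is needed; take it from each L_i and combine:
84·(-59/12) + 692·(235/16) + 2636·(-273/16) + 7116·(443/48) + 15716·(-31/16) = -1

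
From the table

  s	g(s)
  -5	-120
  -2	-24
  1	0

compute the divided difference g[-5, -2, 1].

g[-5,-2] = (-24 - (-120)) / (-2 - (-5)) = 32
g[-2,1] = (0 - (-24)) / (1 - (-2)) = 8
g[-5,-2,1] = (8 - 32) / (1 - (-5)) = -4

-4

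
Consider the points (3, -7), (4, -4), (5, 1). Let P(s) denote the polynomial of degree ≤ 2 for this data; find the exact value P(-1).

Evaluate each Lagrange basis at s = -1:
L_0(-1) = (-5)·(-6)/[(-1)·(-2)] = 15
L_1(-1) = (-4)·(-6)/[(1)·(-1)] = -24
L_2(-1) = (-4)·(-5)/[(2)·(1)] = 10
Sum: (-7)·(15) + (-4)·(-24) + 1·(10) = 1

1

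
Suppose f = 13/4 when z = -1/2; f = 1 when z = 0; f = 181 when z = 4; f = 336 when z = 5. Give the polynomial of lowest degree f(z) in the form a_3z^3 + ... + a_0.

f(z) = 2z^3 + 4z^2 - 3z + 1

Newton's divided differences:
f[-1/2,0] = (1 - 13/4) / (0 - (-1/2)) = -9/2
f[0,4] = (181 - 1) / (4 - 0) = 45
f[4,5] = (336 - 181) / (5 - 4) = 155
f[-1/2,0,4] = (45 - (-9/2)) / (4 - (-1/2)) = 11
f[0,4,5] = (155 - 45) / (5 - 0) = 22
f[-1/2,0,4,5] = (22 - 11) / (5 - (-1/2)) = 2
f(z) = 13/4 + (-9/2)·(z + 1/2) + 11·(z + 1/2)z + 2·(z + 1/2)z(z - 4)
Expanding: f(z) = 2z^3 + 4z^2 - 3z + 1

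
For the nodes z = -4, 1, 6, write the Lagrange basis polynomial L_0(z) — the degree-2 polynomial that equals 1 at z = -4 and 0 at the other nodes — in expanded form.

L_0(z) = (z - 1)(z - 6) / [(-5)·(-10)]
       = (z^2 - 7z + 6) / (50)

L_0(z) = (1/50)z^2 - (7/50)z + 3/25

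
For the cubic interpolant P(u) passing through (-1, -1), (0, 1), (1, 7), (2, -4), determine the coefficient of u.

15/2

Build the Lagrange basis polynomials:
L_0(u) = u(u - 1)(u - 2) / [-6] = -(1/6)u^3 + (1/2)u^2 - (1/3)u
L_1(u) = (u + 1)(u - 1)(u - 2) / [2] = (1/2)u^3 - u^2 - (1/2)u + 1
L_2(u) = (u + 1)u(u - 2) / [-2] = -(1/2)u^3 + (1/2)u^2 + u
L_3(u) = (u + 1)u(u - 1) / [6] = (1/6)u^3 - (1/6)u
P(u) = (-1)·L_0 + 1·L_1 + 7·L_2 + (-4)·L_3
Only the coefficient of u is needed; take it from each L_i and combine:
(-1)·(-1/3) + 1·(-1/2) + 7·(1) + (-4)·(-1/6) = 15/2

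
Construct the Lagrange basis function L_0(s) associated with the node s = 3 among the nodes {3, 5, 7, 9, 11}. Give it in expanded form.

L_0(s) = (1/384)s^4 - (1/12)s^3 + (187/192)s^2 - (59/12)s + 1155/128

L_0(s) = (s - 5)(s - 7)(s - 9)(s - 11) / [(-2)·(-4)·(-6)·(-8)]
       = (s^4 - 32s^3 + 374s^2 - 1888s + 3465) / (384)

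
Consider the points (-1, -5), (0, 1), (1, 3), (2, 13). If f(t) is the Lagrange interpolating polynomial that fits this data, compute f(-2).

-27

Evaluate each Lagrange basis at t = -2:
L_0(-2) = (-2)·(-3)·(-4)/[(-1)·(-2)·(-3)] = 4
L_1(-2) = (-1)·(-3)·(-4)/[(1)·(-1)·(-2)] = -6
L_2(-2) = (-1)·(-2)·(-4)/[(2)·(1)·(-1)] = 4
L_3(-2) = (-1)·(-2)·(-3)/[(3)·(2)·(1)] = -1
Sum: (-5)·(4) + 1·(-6) + 3·(4) + 13·(-1) = -27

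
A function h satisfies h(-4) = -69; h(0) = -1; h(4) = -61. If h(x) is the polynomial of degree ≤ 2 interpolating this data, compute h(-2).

-19

Using Newton's divided-difference form:
h[-4,0] = (-1 - (-69)) / (0 - (-4)) = 17
h[0,4] = (-61 - (-1)) / (4 - 0) = -15
h[-4,0,4] = (-15 - 17) / (4 - (-4)) = -4
h(-2) = -69 + 17·(2) + (-4)·(2)·(-2) = -19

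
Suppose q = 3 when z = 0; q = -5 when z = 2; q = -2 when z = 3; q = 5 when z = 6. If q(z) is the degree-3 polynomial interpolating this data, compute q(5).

11/2

L_0(5) = (3)·(2)·(-1)/[(-2)·(-3)·(-6)] = 1/6
L_1(5) = (5)·(2)·(-1)/[(2)·(-1)·(-4)] = -5/4
L_2(5) = (5)·(3)·(-1)/[(3)·(1)·(-3)] = 5/3
L_3(5) = (5)·(3)·(2)/[(6)·(4)·(3)] = 5/12
Sum: 3·(1/6) + (-5)·(-5/4) + (-2)·(5/3) + 5·(5/12) = 11/2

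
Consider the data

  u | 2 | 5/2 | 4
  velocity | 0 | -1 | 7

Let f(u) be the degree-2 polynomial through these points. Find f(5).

43/2

L_0(5) = (5/2)·(1)/[(-1/2)·(-2)] = 5/2
L_1(5) = (3)·(1)/[(1/2)·(-3/2)] = -4
L_2(5) = (3)·(5/2)/[(2)·(3/2)] = 5/2
Sum: 0 + (-1)·(-4) + 7·(5/2) = 43/2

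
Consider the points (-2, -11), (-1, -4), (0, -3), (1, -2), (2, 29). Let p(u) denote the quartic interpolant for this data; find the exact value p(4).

421

Evaluate each Lagrange basis at u = 4:
L_0(4) = (5)·(4)·(3)·(2)/[(-1)·(-2)·(-3)·(-4)] = 5
L_1(4) = (6)·(4)·(3)·(2)/[(1)·(-1)·(-2)·(-3)] = -24
L_2(4) = (6)·(5)·(3)·(2)/[(2)·(1)·(-1)·(-2)] = 45
L_3(4) = (6)·(5)·(4)·(2)/[(3)·(2)·(1)·(-1)] = -40
L_4(4) = (6)·(5)·(4)·(3)/[(4)·(3)·(2)·(1)] = 15
Sum: (-11)·(5) + (-4)·(-24) + (-3)·(45) + (-2)·(-40) + 29·(15) = 421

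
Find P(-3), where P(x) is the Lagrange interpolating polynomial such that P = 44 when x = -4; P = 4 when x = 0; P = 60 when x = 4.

L_0(-3) = (-3)·(-7)/[(-4)·(-8)] = 21/32
L_1(-3) = (1)·(-7)/[(4)·(-4)] = 7/16
L_2(-3) = (1)·(-3)/[(8)·(4)] = -3/32
Sum: 44·(21/32) + 4·(7/16) + 60·(-3/32) = 25

25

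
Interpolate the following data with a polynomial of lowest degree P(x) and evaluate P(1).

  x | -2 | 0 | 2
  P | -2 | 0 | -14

Evaluate each Lagrange basis at x = 1:
L_0(1) = (1)·(-1)/[(-2)·(-4)] = -1/8
L_1(1) = (3)·(-1)/[(2)·(-2)] = 3/4
L_2(1) = (3)·(1)/[(4)·(2)] = 3/8
Sum: (-2)·(-1/8) + 0 + (-14)·(3/8) = -5

-5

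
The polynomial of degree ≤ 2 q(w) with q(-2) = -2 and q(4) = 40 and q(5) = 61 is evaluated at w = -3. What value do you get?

5

Evaluate each Lagrange basis at w = -3:
L_0(-3) = (-7)·(-8)/[(-6)·(-7)] = 4/3
L_1(-3) = (-1)·(-8)/[(6)·(-1)] = -4/3
L_2(-3) = (-1)·(-7)/[(7)·(1)] = 1
Sum: (-2)·(4/3) + 40·(-4/3) + 61·(1) = 5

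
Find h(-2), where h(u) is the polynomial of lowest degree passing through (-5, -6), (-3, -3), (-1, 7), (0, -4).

97/20

L_0(-2) = (1)·(-1)·(-2)/[(-2)·(-4)·(-5)] = -1/20
L_1(-2) = (3)·(-1)·(-2)/[(2)·(-2)·(-3)] = 1/2
L_2(-2) = (3)·(1)·(-2)/[(4)·(2)·(-1)] = 3/4
L_3(-2) = (3)·(1)·(-1)/[(5)·(3)·(1)] = -1/5
Sum: (-6)·(-1/20) + (-3)·(1/2) + 7·(3/4) + (-4)·(-1/5) = 97/20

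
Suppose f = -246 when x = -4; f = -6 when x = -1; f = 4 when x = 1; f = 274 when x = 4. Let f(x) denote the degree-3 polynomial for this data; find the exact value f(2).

36

Evaluate each Lagrange basis at x = 2:
L_0(2) = (3)·(1)·(-2)/[(-3)·(-5)·(-8)] = 1/20
L_1(2) = (6)·(1)·(-2)/[(3)·(-2)·(-5)] = -2/5
L_2(2) = (6)·(3)·(-2)/[(5)·(2)·(-3)] = 6/5
L_3(2) = (6)·(3)·(1)/[(8)·(5)·(3)] = 3/20
Sum: (-246)·(1/20) + (-6)·(-2/5) + 4·(6/5) + 274·(3/20) = 36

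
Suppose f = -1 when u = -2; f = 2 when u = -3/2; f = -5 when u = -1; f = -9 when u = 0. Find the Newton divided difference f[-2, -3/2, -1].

f[-2,-3/2] = (2 - (-1)) / (-3/2 - (-2)) = 6
f[-3/2,-1] = (-5 - 2) / (-1 - (-3/2)) = -14
f[-2,-3/2,-1] = (-14 - 6) / (-1 - (-2)) = -20

-20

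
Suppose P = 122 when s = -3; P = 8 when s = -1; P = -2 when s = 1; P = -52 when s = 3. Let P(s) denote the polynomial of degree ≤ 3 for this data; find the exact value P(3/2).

-41/8

Evaluate each Lagrange basis at s = 3/2:
L_0(3/2) = (5/2)·(1/2)·(-3/2)/[(-2)·(-4)·(-6)] = 5/128
L_1(3/2) = (9/2)·(1/2)·(-3/2)/[(2)·(-2)·(-4)] = -27/128
L_2(3/2) = (9/2)·(5/2)·(-3/2)/[(4)·(2)·(-2)] = 135/128
L_3(3/2) = (9/2)·(5/2)·(1/2)/[(6)·(4)·(2)] = 15/128
Sum: 122·(5/128) + 8·(-27/128) + (-2)·(135/128) + (-52)·(15/128) = -41/8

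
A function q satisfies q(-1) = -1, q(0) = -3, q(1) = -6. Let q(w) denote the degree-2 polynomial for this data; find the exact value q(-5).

-3

Evaluate each Lagrange basis at w = -5:
L_0(-5) = (-5)·(-6)/[(-1)·(-2)] = 15
L_1(-5) = (-4)·(-6)/[(1)·(-1)] = -24
L_2(-5) = (-4)·(-5)/[(2)·(1)] = 10
Sum: (-1)·(15) + (-3)·(-24) + (-6)·(10) = -3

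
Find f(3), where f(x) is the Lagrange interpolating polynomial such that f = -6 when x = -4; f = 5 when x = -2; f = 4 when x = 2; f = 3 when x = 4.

95/32

L_0(3) = (5)·(1)·(-1)/[(-2)·(-6)·(-8)] = 5/96
L_1(3) = (7)·(1)·(-1)/[(2)·(-4)·(-6)] = -7/48
L_2(3) = (7)·(5)·(-1)/[(6)·(4)·(-2)] = 35/48
L_3(3) = (7)·(5)·(1)/[(8)·(6)·(2)] = 35/96
Sum: (-6)·(5/96) + 5·(-7/48) + 4·(35/48) + 3·(35/96) = 95/32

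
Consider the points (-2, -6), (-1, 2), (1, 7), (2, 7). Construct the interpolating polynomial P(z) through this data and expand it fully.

Build the Lagrange basis polynomials:
L_0(z) = (z + 1)(z - 1)(z - 2) / [-12] = -(1/12)z^3 + (1/6)z^2 + (1/12)z - 1/6
L_1(z) = (z + 2)(z - 1)(z - 2) / [6] = (1/6)z^3 - (1/6)z^2 - (2/3)z + 2/3
L_2(z) = (z + 2)(z + 1)(z - 2) / [-6] = -(1/6)z^3 - (1/6)z^2 + (2/3)z + 2/3
L_3(z) = (z + 2)(z + 1)(z - 1) / [12] = (1/12)z^3 + (1/6)z^2 - (1/12)z - 1/6
P(z) = (-6)·L_0 + 2·L_1 + 7·L_2 + 7·L_3
  (-6)·L_0(z) = (1/2)z^3 - z^2 - (1/2)z + 1
  2·L_1(z) = (1/3)z^3 - (1/3)z^2 - (4/3)z + 4/3
  7·L_2(z) = -(7/6)z^3 - (7/6)z^2 + (14/3)z + 14/3
  7·L_3(z) = (7/12)z^3 + (7/6)z^2 - (7/12)z - 7/6
Adding term by term: (1/4)z^3 - (4/3)z^2 + (9/4)z + 35/6

P(z) = (1/4)z^3 - (4/3)z^2 + (9/4)z + 35/6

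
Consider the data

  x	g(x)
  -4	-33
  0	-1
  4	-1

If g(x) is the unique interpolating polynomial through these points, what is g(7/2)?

3/4

Evaluate each Lagrange basis at x = 7/2:
L_0(7/2) = (7/2)·(-1/2)/[(-4)·(-8)] = -7/128
L_1(7/2) = (15/2)·(-1/2)/[(4)·(-4)] = 15/64
L_2(7/2) = (15/2)·(7/2)/[(8)·(4)] = 105/128
Sum: (-33)·(-7/128) + (-1)·(15/64) + (-1)·(105/128) = 3/4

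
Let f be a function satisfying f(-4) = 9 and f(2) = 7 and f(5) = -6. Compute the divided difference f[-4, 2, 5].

-4/9

f[-4,2] = (7 - 9) / (2 - (-4)) = -1/3
f[2,5] = (-6 - 7) / (5 - 2) = -13/3
f[-4,2,5] = (-13/3 - (-1/3)) / (5 - (-4)) = -4/9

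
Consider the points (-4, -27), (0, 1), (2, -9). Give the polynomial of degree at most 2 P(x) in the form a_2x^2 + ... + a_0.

L_0(x) = x(x - 2) / [24] = (1/24)x^2 - (1/12)x
L_1(x) = (x + 4)(x - 2) / [-8] = -(1/8)x^2 - (1/4)x + 1
L_2(x) = (x + 4)x / [12] = (1/12)x^2 + (1/3)x
P(x) = (-27)·L_0 + 1·L_1 + (-9)·L_2
  (-27)·L_0(x) = -(9/8)x^2 + (9/4)x
  1·L_1(x) = -(1/8)x^2 - (1/4)x + 1
  (-9)·L_2(x) = -(3/4)x^2 - 3x
Adding term by term: -2x^2 - x + 1

P(x) = -2x^2 - x + 1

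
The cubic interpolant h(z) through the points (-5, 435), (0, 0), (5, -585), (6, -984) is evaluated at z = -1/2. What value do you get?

3/4

Evaluate each Lagrange basis at z = -1/2:
L_0(-1/2) = (-1/2)·(-11/2)·(-13/2)/[(-5)·(-10)·(-11)] = 13/400
L_1(-1/2) = (9/2)·(-11/2)·(-13/2)/[(5)·(-5)·(-6)] = 429/400
L_2(-1/2) = (9/2)·(-1/2)·(-13/2)/[(10)·(5)·(-1)] = -117/400
L_3(-1/2) = (9/2)·(-1/2)·(-11/2)/[(11)·(6)·(1)] = 3/16
Sum: 435·(13/400) + 0 + (-585)·(-117/400) + (-984)·(3/16) = 3/4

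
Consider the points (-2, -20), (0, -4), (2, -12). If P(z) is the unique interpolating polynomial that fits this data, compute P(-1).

L_0(-1) = (-1)·(-3)/[(-2)·(-4)] = 3/8
L_1(-1) = (1)·(-3)/[(2)·(-2)] = 3/4
L_2(-1) = (1)·(-1)/[(4)·(2)] = -1/8
Sum: (-20)·(3/8) + (-4)·(3/4) + (-12)·(-1/8) = -9

-9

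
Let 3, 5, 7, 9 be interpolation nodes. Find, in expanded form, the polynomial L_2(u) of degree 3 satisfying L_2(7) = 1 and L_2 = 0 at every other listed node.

L_2(u) = (u - 3)(u - 5)(u - 9) / [(4)·(2)·(-2)]
       = (u^3 - 17u^2 + 87u - 135) / (-16)

L_2(u) = -(1/16)u^3 + (17/16)u^2 - (87/16)u + 135/16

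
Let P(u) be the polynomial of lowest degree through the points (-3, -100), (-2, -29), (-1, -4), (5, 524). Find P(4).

Evaluate each Lagrange basis at u = 4:
L_0(4) = (6)·(5)·(-1)/[(-1)·(-2)·(-8)] = 15/8
L_1(4) = (7)·(5)·(-1)/[(1)·(-1)·(-7)] = -5
L_2(4) = (7)·(6)·(-1)/[(2)·(1)·(-6)] = 7/2
L_3(4) = (7)·(6)·(5)/[(8)·(7)·(6)] = 5/8
Sum: (-100)·(15/8) + (-29)·(-5) + (-4)·(7/2) + 524·(5/8) = 271

271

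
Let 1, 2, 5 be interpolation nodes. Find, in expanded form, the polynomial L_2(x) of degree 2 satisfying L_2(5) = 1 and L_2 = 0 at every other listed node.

L_2(x) = (1/12)x^2 - (1/4)x + 1/6

L_2(x) = (x - 1)(x - 2) / [(4)·(3)]
       = (x^2 - 3x + 2) / (12)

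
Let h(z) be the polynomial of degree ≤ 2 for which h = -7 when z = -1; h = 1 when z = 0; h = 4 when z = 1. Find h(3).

-5

L_0(3) = (3)·(2)/[(-1)·(-2)] = 3
L_1(3) = (4)·(2)/[(1)·(-1)] = -8
L_2(3) = (4)·(3)/[(2)·(1)] = 6
Sum: (-7)·(3) + 1·(-8) + 4·(6) = -5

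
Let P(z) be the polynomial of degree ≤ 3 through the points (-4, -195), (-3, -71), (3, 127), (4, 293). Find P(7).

1499

Using Newton's divided-difference form:
P[-4,-3] = (-71 - (-195)) / (-3 - (-4)) = 124
P[-3,3] = (127 - (-71)) / (3 - (-3)) = 33
P[3,4] = (293 - 127) / (4 - 3) = 166
P[-4,-3,3] = (33 - 124) / (3 - (-4)) = -13
P[-3,3,4] = (166 - 33) / (4 - (-3)) = 19
P[-4,-3,3,4] = (19 - (-13)) / (4 - (-4)) = 4
P(7) = -195 + 124·(11) + (-13)·(11)·(10) + 4·(11)·(10)·(4) = 1499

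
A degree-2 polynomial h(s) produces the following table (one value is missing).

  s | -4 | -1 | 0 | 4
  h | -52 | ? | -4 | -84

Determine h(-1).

The 3 known values determine h uniquely (degree ≤ 2).
Evaluate each Lagrange basis at s = -1:
L_0(-1) = (-1)·(-5)/[(-4)·(-8)] = 5/32
L_1(-1) = (3)·(-5)/[(4)·(-4)] = 15/16
L_2(-1) = (3)·(-1)/[(8)·(4)] = -3/32
Sum: (-52)·(5/32) + (-4)·(15/16) + (-84)·(-3/32) = -4

-4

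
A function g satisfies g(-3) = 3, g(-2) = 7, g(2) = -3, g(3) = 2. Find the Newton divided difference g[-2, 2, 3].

g[-2,2] = (-3 - 7) / (2 - (-2)) = -5/2
g[2,3] = (2 - (-3)) / (3 - 2) = 5
g[-2,2,3] = (5 - (-5/2)) / (3 - (-2)) = 3/2

3/2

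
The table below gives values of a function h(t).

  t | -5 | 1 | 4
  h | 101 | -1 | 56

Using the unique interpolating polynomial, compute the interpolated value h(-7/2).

97/2

L_0(-7/2) = (-9/2)·(-15/2)/[(-6)·(-9)] = 5/8
L_1(-7/2) = (3/2)·(-15/2)/[(6)·(-3)] = 5/8
L_2(-7/2) = (3/2)·(-9/2)/[(9)·(3)] = -1/4
Sum: 101·(5/8) + (-1)·(5/8) + 56·(-1/4) = 97/2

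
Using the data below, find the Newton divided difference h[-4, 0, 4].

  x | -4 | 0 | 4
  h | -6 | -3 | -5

h[-4,0] = (-3 - (-6)) / (0 - (-4)) = 3/4
h[0,4] = (-5 - (-3)) / (4 - 0) = -1/2
h[-4,0,4] = (-1/2 - 3/4) / (4 - (-4)) = -5/32

-5/32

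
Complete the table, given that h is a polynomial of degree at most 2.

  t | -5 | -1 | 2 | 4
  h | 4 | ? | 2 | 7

The 3 known values determine h uniquely (degree ≤ 2).
Evaluate each Lagrange basis at t = -1:
L_0(-1) = (-3)·(-5)/[(-7)·(-9)] = 5/21
L_1(-1) = (4)·(-5)/[(7)·(-2)] = 10/7
L_2(-1) = (4)·(-3)/[(9)·(2)] = -2/3
Sum: 4·(5/21) + 2·(10/7) + 7·(-2/3) = -6/7

-6/7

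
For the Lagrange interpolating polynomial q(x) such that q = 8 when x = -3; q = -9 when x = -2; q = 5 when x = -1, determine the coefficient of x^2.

31/2

Build the Lagrange basis polynomials:
L_0(x) = (x + 2)(x + 1) / [2] = (1/2)x^2 + (3/2)x + 1
L_1(x) = (x + 3)(x + 1) / [-1] = -x^2 - 4x - 3
L_2(x) = (x + 3)(x + 2) / [2] = (1/2)x^2 + (5/2)x + 3
q(x) = 8·L_0 + (-9)·L_1 + 5·L_2
Only the coefficient of x^2 is needed; take it from each L_i and combine:
8·(1/2) + (-9)·(-1) + 5·(1/2) = 31/2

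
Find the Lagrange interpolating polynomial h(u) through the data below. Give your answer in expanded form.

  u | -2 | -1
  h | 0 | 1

L_0(u) = (u + 1) / [-1] = -u - 1
L_1(u) = (u + 2) / [1] = u + 2
h(u) = 0·L_0 + 1·L_1
  0·L_0(u) = 0
  1·L_1(u) = u + 2
Adding term by term: u + 2

h(u) = u + 2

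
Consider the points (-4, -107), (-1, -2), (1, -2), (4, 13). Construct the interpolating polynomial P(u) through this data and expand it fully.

L_0(u) = (u + 1)(u - 1)(u - 4) / [-120] = -(1/120)u^3 + (1/30)u^2 + (1/120)u - 1/30
L_1(u) = (u + 4)(u - 1)(u - 4) / [30] = (1/30)u^3 - (1/30)u^2 - (8/15)u + 8/15
L_2(u) = (u + 4)(u + 1)(u - 4) / [-30] = -(1/30)u^3 - (1/30)u^2 + (8/15)u + 8/15
L_3(u) = (u + 4)(u + 1)(u - 1) / [120] = (1/120)u^3 + (1/30)u^2 - (1/120)u - 1/30
P(u) = (-107)·L_0 + (-2)·L_1 + (-2)·L_2 + 13·L_3
  (-107)·L_0(u) = (107/120)u^3 - (107/30)u^2 - (107/120)u + 107/30
  (-2)·L_1(u) = -(1/15)u^3 + (1/15)u^2 + (16/15)u - 16/15
  (-2)·L_2(u) = (1/15)u^3 + (1/15)u^2 - (16/15)u - 16/15
  13·L_3(u) = (13/120)u^3 + (13/30)u^2 - (13/120)u - 13/30
Adding term by term: u^3 - 3u^2 - u + 1

P(u) = u^3 - 3u^2 - u + 1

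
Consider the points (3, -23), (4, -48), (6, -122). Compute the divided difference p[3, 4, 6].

-4

p[3,4] = (-48 - (-23)) / (4 - 3) = -25
p[4,6] = (-122 - (-48)) / (6 - 4) = -37
p[3,4,6] = (-37 - (-25)) / (6 - 3) = -4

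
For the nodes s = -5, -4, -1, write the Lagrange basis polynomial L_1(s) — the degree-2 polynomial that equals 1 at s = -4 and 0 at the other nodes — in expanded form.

L_1(s) = -(1/3)s^2 - 2s - 5/3

L_1(s) = (s + 5)(s + 1) / [(1)·(-3)]
       = (s^2 + 6s + 5) / (-3)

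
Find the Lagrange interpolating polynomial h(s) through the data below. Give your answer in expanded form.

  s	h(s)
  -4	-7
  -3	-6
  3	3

h(s) = (1/14)s^2 + (3/2)s - 15/7

L_0(s) = (s + 3)(s - 3) / [7] = (1/7)s^2 - 9/7
L_1(s) = (s + 4)(s - 3) / [-6] = -(1/6)s^2 - (1/6)s + 2
L_2(s) = (s + 4)(s + 3) / [42] = (1/42)s^2 + (1/6)s + 2/7
h(s) = (-7)·L_0 + (-6)·L_1 + 3·L_2
  (-7)·L_0(s) = -s^2 + 9
  (-6)·L_1(s) = s^2 + s - 12
  3·L_2(s) = (1/14)s^2 + (1/2)s + 6/7
Adding term by term: (1/14)s^2 + (3/2)s - 15/7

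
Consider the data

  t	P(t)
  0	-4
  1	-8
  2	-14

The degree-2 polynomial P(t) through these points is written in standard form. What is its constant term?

Build the Lagrange basis polynomials:
L_0(t) = (t - 1)(t - 2) / [2] = (1/2)t^2 - (3/2)t + 1
L_1(t) = t(t - 2) / [-1] = -t^2 + 2t
L_2(t) = t(t - 1) / [2] = (1/2)t^2 - (1/2)t
P(t) = (-4)·L_0 + (-8)·L_1 + (-14)·L_2
Only the constant term is needed; take it from each L_i and combine:
(-4)·(1) + (-8)·(0) + (-14)·(0) = -4

-4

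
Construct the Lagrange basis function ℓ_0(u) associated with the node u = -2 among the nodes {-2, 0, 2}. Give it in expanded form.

ℓ_0(u) = u(u - 2) / [(-2)·(-4)]
       = (u^2 - 2u) / (8)

ℓ_0(u) = (1/8)u^2 - (1/4)u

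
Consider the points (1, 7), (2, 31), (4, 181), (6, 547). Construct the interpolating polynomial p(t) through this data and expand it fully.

Newton's divided differences:
p[1,2] = (31 - 7) / (2 - 1) = 24
p[2,4] = (181 - 31) / (4 - 2) = 75
p[4,6] = (547 - 181) / (6 - 4) = 183
p[1,2,4] = (75 - 24) / (4 - 1) = 17
p[2,4,6] = (183 - 75) / (6 - 2) = 27
p[1,2,4,6] = (27 - 17) / (6 - 1) = 2
p(t) = 7 + 24·(t - 1) + 17·(t - 1)(t - 2) + 2·(t - 1)(t - 2)(t - 4)
Expanding: p(t) = 2t^3 + 3t^2 + t + 1

p(t) = 2t^3 + 3t^2 + t + 1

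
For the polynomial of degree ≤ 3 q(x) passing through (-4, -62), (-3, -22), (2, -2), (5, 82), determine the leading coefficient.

The leading coefficient equals the top divided difference q[-4,-3,2,5].
q[-4,-3] = (-22 - (-62)) / (-3 - (-4)) = 40
q[-3,2] = (-2 - (-22)) / (2 - (-3)) = 4
q[2,5] = (82 - (-2)) / (5 - 2) = 28
q[-4,-3,2] = (4 - 40) / (2 - (-4)) = -6
q[-3,2,5] = (28 - 4) / (5 - (-3)) = 3
q[-4,-3,2,5] = (3 - (-6)) / (5 - (-4)) = 1

1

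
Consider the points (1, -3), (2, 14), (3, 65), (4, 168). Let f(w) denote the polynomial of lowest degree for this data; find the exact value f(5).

341

Using Newton's divided-difference form:
f[1,2] = (14 - (-3)) / (2 - 1) = 17
f[2,3] = (65 - 14) / (3 - 2) = 51
f[3,4] = (168 - 65) / (4 - 3) = 103
f[1,2,3] = (51 - 17) / (3 - 1) = 17
f[2,3,4] = (103 - 51) / (4 - 2) = 26
f[1,2,3,4] = (26 - 17) / (4 - 1) = 3
f(5) = -3 + 17·(4) + 17·(4)·(3) + 3·(4)·(3)·(2) = 341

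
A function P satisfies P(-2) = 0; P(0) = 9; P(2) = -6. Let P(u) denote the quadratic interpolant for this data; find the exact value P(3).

-45/2

Evaluate each Lagrange basis at u = 3:
L_0(3) = (3)·(1)/[(-2)·(-4)] = 3/8
L_1(3) = (5)·(1)/[(2)·(-2)] = -5/4
L_2(3) = (5)·(3)/[(4)·(2)] = 15/8
Sum: 0 + 9·(-5/4) + (-6)·(15/8) = -45/2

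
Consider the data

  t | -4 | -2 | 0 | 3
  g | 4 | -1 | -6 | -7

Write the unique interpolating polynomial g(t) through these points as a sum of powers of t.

L_0(t) = (t + 2)t(t - 3) / [-56] = -(1/56)t^3 + (1/56)t^2 + (3/28)t
L_1(t) = (t + 4)t(t - 3) / [20] = (1/20)t^3 + (1/20)t^2 - (3/5)t
L_2(t) = (t + 4)(t + 2)(t - 3) / [-24] = -(1/24)t^3 - (1/8)t^2 + (5/12)t + 1
L_3(t) = (t + 4)(t + 2)t / [105] = (1/105)t^3 + (2/35)t^2 + (8/105)t
g(t) = 4·L_0 + (-1)·L_1 + (-6)·L_2 + (-7)·L_3
  4·L_0(t) = -(1/14)t^3 + (1/14)t^2 + (3/7)t
  (-1)·L_1(t) = -(1/20)t^3 - (1/20)t^2 + (3/5)t
  (-6)·L_2(t) = (1/4)t^3 + (3/4)t^2 - (5/2)t - 6
  (-7)·L_3(t) = -(1/15)t^3 - (2/5)t^2 - (8/15)t
Adding term by term: (13/210)t^3 + (13/35)t^2 - (421/210)t - 6

g(t) = (13/210)t^3 + (13/35)t^2 - (421/210)t - 6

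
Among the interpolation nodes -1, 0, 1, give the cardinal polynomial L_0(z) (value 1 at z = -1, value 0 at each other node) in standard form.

L_0(z) = (1/2)z^2 - (1/2)z

L_0(z) = z(z - 1) / [(-1)·(-2)]
       = (z^2 - z) / (2)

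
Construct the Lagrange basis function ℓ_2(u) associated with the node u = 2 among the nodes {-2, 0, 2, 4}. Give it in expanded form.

ℓ_2(u) = -(1/16)u^3 + (1/8)u^2 + (1/2)u

ℓ_2(u) = (u + 2)u(u - 4) / [(4)·(2)·(-2)]
       = (u^3 - 2u^2 - 8u) / (-16)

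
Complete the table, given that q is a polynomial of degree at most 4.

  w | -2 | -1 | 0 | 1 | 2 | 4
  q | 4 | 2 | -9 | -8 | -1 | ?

-128

The 5 known values determine q uniquely (degree ≤ 4).
Evaluate each Lagrange basis at w = 4:
L_0(4) = (5)·(4)·(3)·(2)/[(-1)·(-2)·(-3)·(-4)] = 5
L_1(4) = (6)·(4)·(3)·(2)/[(1)·(-1)·(-2)·(-3)] = -24
L_2(4) = (6)·(5)·(3)·(2)/[(2)·(1)·(-1)·(-2)] = 45
L_3(4) = (6)·(5)·(4)·(2)/[(3)·(2)·(1)·(-1)] = -40
L_4(4) = (6)·(5)·(4)·(3)/[(4)·(3)·(2)·(1)] = 15
Sum: 4·(5) + 2·(-24) + (-9)·(45) + (-8)·(-40) + (-1)·(15) = -128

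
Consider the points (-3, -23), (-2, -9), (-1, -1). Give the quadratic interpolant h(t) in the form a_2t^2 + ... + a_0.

Build the Lagrange basis polynomials:
L_0(t) = (t + 2)(t + 1) / [2] = (1/2)t^2 + (3/2)t + 1
L_1(t) = (t + 3)(t + 1) / [-1] = -t^2 - 4t - 3
L_2(t) = (t + 3)(t + 2) / [2] = (1/2)t^2 + (5/2)t + 3
h(t) = (-23)·L_0 + (-9)·L_1 + (-1)·L_2
  (-23)·L_0(t) = -(23/2)t^2 - (69/2)t - 23
  (-9)·L_1(t) = 9t^2 + 36t + 27
  (-1)·L_2(t) = -(1/2)t^2 - (5/2)t - 3
Adding term by term: -3t^2 - t + 1

h(t) = -3t^2 - t + 1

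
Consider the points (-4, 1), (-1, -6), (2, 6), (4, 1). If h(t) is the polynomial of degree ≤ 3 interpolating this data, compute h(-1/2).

Using Newton's divided-difference form:
h[-4,-1] = (-6 - 1) / (-1 - (-4)) = -7/3
h[-1,2] = (6 - (-6)) / (2 - (-1)) = 4
h[2,4] = (1 - 6) / (4 - 2) = -5/2
h[-4,-1,2] = (4 - (-7/3)) / (2 - (-4)) = 19/18
h[-1,2,4] = (-5/2 - 4) / (4 - (-1)) = -13/10
h[-4,-1,2,4] = (-13/10 - 19/18) / (4 - (-4)) = -53/180
h(-1/2) = 1 + (-7/3)·(7/2) + (19/18)·(7/2)·(1/2) + (-53/180)·(7/2)·(1/2)·(-5/2) = -129/32

-129/32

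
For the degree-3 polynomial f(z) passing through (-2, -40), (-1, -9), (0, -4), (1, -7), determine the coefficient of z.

-2

Build the Lagrange basis polynomials:
L_0(z) = (z + 1)z(z - 1) / [-6] = -(1/6)z^3 + (1/6)z
L_1(z) = (z + 2)z(z - 1) / [2] = (1/2)z^3 + (1/2)z^2 - z
L_2(z) = (z + 2)(z + 1)(z - 1) / [-2] = -(1/2)z^3 - z^2 + (1/2)z + 1
L_3(z) = (z + 2)(z + 1)z / [6] = (1/6)z^3 + (1/2)z^2 + (1/3)z
f(z) = (-40)·L_0 + (-9)·L_1 + (-4)·L_2 + (-7)·L_3
Only the coefficient of z is needed; take it from each L_i and combine:
(-40)·(1/6) + (-9)·(-1) + (-4)·(1/2) + (-7)·(1/3) = -2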